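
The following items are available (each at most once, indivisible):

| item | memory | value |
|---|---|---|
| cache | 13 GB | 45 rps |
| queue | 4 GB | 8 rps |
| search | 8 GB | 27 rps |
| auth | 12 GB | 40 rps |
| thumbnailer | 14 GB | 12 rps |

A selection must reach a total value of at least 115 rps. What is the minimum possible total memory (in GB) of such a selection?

Subsets with value ≥ 115, sorted by total memory:
- cache+queue+search+auth: memory 37, value 120
- cache+search+auth+thumbnailer: memory 47, value 124
- cache+queue+search+auth+thumbnailer: memory 51, value 132
Minimum memory: 37 GB.

37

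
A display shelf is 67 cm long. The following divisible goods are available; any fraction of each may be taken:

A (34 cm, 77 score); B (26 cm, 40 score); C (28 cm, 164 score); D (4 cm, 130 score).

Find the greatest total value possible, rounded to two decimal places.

372.54

Take in order of value per unit:
- D (130/4 per unit): all 4 → value 130, running total 130.00
- C (164/28 per unit): all 28 → value 164, running total 294.00
- A (77/34 per unit): all 34 → value 77, running total 371.00
- B (40/26 per unit): 1 of 26 → value 1×40/26 = 1.5385, running total 372.54
Total 372.54.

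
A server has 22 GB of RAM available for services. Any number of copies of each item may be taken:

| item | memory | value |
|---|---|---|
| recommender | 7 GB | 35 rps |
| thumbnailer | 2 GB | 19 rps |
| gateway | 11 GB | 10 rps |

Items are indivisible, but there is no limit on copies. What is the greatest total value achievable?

209 rps

Best value-per-unit is thumbnailer at 19/2, and filling with it alone uses memory 11×2=22. No mix of the others beats 11×19 = 209.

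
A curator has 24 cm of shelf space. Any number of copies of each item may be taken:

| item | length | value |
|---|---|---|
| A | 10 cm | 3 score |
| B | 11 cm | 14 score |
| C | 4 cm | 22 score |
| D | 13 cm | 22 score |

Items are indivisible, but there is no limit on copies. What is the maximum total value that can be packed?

132 score

Best value-per-unit is C at 22/4, and filling with it alone uses length 6×4=24. No mix of the others beats 6×22 = 132.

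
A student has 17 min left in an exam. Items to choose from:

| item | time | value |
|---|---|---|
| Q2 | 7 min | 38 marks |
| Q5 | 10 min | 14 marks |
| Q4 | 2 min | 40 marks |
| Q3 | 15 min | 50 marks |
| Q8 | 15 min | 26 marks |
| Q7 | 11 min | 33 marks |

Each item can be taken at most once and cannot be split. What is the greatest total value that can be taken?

Check high-value combinations within 17 min:
- Q4+Q3: time 2+15=17, value 40+50=90
- Q2+Q4: time 7+2=9, value 38+40=78
- Q4+Q7: time 2+11=13, value 40+33=73
- Q4+Q8: time 2+15=17, value 40+26=66
Best: 90 marks.

90 marks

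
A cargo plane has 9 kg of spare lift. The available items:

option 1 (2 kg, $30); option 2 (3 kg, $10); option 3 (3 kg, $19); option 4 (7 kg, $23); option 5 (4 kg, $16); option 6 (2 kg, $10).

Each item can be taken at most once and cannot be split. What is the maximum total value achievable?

Check high-value combinations within 9 kg:
- option 1+option 3+option 5: weight 2+3+4=9, value 30+19+16=65
- option 1+option 3+option 6: weight 2+3+2=7, value 30+19+10=59
- option 1+option 2+option 3: weight 2+3+3=8, value 30+10+19=59
Best: $65.

$65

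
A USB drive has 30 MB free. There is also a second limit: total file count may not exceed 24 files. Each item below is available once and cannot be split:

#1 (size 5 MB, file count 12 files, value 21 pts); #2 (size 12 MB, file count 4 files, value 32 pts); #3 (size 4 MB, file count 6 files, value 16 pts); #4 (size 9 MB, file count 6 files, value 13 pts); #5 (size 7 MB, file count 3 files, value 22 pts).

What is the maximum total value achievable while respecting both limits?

75 pts

Feasible sets respecting both limits:
- #1+#2+#5: size 24, file count 19, value 75
- #2+#3+#5: size 23, file count 13, value 70
- #1+#2+#3: size 21, file count 22, value 69
- #2+#4+#5: size 28, file count 13, value 67
Best: 75 pts.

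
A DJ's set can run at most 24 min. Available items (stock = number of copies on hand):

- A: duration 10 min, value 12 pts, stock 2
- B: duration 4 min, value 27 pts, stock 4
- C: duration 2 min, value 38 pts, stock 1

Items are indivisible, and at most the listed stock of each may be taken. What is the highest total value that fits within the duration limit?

146 pts

Top feasible selections:
- 4×B + 1×C: duration 18, value 146
- 1×A + 3×B + 1×C: duration 24, value 131
- 3×B + 1×C: duration 14, value 119
Best: 146 pts.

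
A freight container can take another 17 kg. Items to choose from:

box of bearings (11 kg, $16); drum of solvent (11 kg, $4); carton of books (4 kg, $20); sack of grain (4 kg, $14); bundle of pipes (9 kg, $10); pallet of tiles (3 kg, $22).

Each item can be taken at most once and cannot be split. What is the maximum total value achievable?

This is a 0/1 knapsack; check combinations near the capacity.
- carton of books+sack of grain+pallet of tiles: weight 4+4+3=11, value 20+14+22=56
- carton of books+bundle of pipes+pallet of tiles: weight 4+9+3=16, value 20+10+22=52
- sack of grain+bundle of pipes+pallet of tiles: weight 4+9+3=16, value 14+10+22=46
Best: $56.

$56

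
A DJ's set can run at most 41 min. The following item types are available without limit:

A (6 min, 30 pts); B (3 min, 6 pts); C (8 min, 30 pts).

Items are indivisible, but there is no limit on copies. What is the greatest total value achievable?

Best value-per-unit is A at 30/6; filling with it alone gives 6×30 = 180.
Optimal mix: 6×A + 1×B → duration 39, value 186.

186 pts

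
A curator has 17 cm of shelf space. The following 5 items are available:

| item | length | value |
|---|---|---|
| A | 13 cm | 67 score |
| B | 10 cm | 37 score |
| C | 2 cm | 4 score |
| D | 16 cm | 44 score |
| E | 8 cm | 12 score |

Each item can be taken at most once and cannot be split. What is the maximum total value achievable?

Check high-value combinations within 17 cm:
- A+C: length 13+2=15, value 67+4=71
- A: length 13, value 67
- D: length 16, value 44
Best: 71 score.

71 score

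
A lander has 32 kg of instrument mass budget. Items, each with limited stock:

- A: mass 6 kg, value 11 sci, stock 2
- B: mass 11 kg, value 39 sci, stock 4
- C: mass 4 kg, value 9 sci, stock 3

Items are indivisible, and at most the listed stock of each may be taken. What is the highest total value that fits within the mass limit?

Best selections within mass 32 and stock limits:
- 1×A + 2×B + 1×C: mass 32, value 98
- 2×B + 2×C: mass 30, value 96
- 1×A + 2×B: mass 28, value 89
- 2×B + 1×C: mass 26, value 87
Best: 98 sci.

98 sci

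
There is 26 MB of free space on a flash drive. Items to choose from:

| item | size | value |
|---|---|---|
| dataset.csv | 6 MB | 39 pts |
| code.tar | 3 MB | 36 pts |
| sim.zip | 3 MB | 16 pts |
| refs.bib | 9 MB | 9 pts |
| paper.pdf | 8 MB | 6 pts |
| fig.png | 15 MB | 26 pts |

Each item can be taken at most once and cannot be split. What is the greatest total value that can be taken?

Check high-value combinations within 26 MB:
- dataset.csv+code.tar+fig.png: size 6+3+15=24, value 39+36+26=101
- dataset.csv+code.tar+sim.zip+refs.bib: size 6+3+3+9=21, value 39+36+16+9=100
- dataset.csv+code.tar+sim.zip+paper.pdf: size 6+3+3+8=20, value 39+36+16+6=97
- dataset.csv+code.tar+sim.zip: size 6+3+3=12, value 39+36+16=91
Best: 101 pts.

101 pts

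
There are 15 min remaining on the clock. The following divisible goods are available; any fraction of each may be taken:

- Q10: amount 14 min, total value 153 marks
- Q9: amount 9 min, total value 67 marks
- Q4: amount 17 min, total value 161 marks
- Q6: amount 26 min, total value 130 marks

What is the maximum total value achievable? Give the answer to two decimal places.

Take in order of value per unit:
- Q10 (153/14 per unit): all 14 → value 153, running total 153.00
- Q4 (161/17 per unit): 1 of 17 → value 1×161/17 = 9.4706, running total 162.47
Total 162.47.

162.47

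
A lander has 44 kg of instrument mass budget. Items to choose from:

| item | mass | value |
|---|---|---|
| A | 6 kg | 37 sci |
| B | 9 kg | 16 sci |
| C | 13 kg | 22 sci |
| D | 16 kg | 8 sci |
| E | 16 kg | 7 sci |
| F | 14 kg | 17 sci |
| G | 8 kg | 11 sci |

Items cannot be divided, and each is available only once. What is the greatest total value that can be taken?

This is a 0/1 knapsack; check combinations near the capacity.
- A+B+C+F: mass 6+9+13+14=42, value 37+16+22+17=92
- A+C+F+G: mass 6+13+14+8=41, value 37+22+17+11=87
- A+B+C+G: mass 6+9+13+8=36, value 37+16+22+11=86
- A+B+C+D: mass 6+9+13+16=44, value 37+16+22+8=83
Best: 92 sci.

92 sci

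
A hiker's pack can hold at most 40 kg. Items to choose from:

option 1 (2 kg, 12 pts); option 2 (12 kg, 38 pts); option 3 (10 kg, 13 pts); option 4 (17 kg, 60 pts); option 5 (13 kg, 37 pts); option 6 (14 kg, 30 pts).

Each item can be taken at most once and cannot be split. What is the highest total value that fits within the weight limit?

This is a 0/1 knapsack; check combinations near the capacity.
- option 2+option 3+option 4: weight 12+10+17=39, value 38+13+60=111
- option 1+option 2+option 4: weight 2+12+17=31, value 12+38+60=110
- option 3+option 4+option 5: weight 10+17+13=40, value 13+60+37=110
- option 1+option 4+option 5: weight 2+17+13=32, value 12+60+37=109
- option 2+option 5+option 6: weight 12+13+14=39, value 38+37+30=105
Best: 111 pts.

111 pts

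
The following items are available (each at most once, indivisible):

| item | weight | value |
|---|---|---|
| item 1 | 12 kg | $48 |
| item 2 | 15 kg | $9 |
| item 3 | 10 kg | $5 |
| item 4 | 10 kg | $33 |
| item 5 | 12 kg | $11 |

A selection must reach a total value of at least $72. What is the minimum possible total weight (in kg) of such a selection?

22

Subsets with value ≥ 72, sorted by total weight:
- item 1+item 4: weight 22, value 81
- item 1+item 3+item 4: weight 32, value 86
- item 1+item 4+item 5: weight 34, value 92
Minimum weight: 22 kg.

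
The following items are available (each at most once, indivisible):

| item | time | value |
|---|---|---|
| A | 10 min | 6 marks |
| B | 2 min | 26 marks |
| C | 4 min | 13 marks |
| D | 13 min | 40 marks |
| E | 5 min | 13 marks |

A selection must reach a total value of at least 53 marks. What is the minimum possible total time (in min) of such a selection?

15

Subsets with value ≥ 53, sorted by total time:
- B+D: time 15, value 66
- C+D: time 17, value 53
Minimum time: 15 min.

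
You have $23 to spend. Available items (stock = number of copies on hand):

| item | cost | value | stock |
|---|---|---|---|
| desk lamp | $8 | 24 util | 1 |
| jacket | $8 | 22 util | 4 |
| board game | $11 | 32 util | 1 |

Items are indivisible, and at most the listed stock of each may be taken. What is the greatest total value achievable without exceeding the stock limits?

Top feasible selections:
- 1×desk lamp + 1×board game: cost 19, value 56
- 1×jacket + 1×board game: cost 19, value 54
- 1×desk lamp + 1×jacket: cost 16, value 46
Best: 56 util.

56 util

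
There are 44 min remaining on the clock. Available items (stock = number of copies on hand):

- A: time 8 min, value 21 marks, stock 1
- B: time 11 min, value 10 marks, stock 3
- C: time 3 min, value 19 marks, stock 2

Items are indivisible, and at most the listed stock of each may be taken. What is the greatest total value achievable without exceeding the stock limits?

Top feasible selections:
- 1×A + 2×B + 2×C: time 36, value 79
- 1×A + 3×B + 1×C: time 44, value 70
- 1×A + 1×B + 2×C: time 25, value 69
Best: 79 marks.

79 marks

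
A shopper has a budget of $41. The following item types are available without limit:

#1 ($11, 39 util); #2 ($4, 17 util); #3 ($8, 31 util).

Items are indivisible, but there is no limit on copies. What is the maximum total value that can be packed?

Best value-per-unit is #2 at 17/4, and filling with it alone uses cost 10×4=40. No mix of the others beats 10×17 = 170.

170 util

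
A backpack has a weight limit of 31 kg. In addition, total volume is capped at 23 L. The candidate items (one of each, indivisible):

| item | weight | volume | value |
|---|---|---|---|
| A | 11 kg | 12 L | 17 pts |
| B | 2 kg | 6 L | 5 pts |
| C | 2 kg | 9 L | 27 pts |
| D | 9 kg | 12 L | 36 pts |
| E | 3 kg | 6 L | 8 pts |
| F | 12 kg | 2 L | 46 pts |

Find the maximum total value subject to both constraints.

Feasible sets respecting both limits:
- C+D+F: weight 23, volume 23, value 109
- A+C+F: weight 25, volume 23, value 90
- D+E+F: weight 24, volume 20, value 90
- B+D+F: weight 23, volume 20, value 87
Best: 109 pts.

109 pts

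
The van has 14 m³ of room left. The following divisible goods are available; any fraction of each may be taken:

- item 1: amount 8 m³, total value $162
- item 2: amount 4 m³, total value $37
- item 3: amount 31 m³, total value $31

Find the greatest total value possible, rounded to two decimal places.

Take in order of value per unit:
- item 1 (162/8 per unit): all 8 → value 162, running total 162.00
- item 2 (37/4 per unit): all 4 → value 37, running total 199.00
- item 3 (31/31 per unit): 2 of 31 → value 2×31/31 = 2.0000, running total 201.00
Total 201.00.

201.00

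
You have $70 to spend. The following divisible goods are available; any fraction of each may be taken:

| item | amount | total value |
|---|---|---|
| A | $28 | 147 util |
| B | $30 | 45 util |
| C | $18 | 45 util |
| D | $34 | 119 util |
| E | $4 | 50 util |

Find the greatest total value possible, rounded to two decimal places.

326.00

Take in order of value per unit:
- E (50/4 per unit): all 4 → value 50, running total 50.00
- A (147/28 per unit): all 28 → value 147, running total 197.00
- D (119/34 per unit): all 34 → value 119, running total 316.00
- C (45/18 per unit): 4 of 18 → value 4×45/18 = 10.0000, running total 326.00
Total 326.00.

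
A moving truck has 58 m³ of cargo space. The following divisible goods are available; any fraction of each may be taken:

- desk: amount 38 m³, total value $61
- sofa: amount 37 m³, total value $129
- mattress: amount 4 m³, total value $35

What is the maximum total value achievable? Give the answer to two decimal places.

Take in order of value per unit:
- mattress (35/4 per unit): all 4 → value 35, running total 35.00
- sofa (129/37 per unit): all 37 → value 129, running total 164.00
- desk (61/38 per unit): 17 of 38 → value 17×61/38 = 27.2895, running total 191.29
Total 191.29.

191.29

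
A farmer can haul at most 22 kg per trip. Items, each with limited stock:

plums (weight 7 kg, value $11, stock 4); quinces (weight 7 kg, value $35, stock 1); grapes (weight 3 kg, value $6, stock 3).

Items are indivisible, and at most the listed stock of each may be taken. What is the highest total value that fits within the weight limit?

Best selections within weight 22 and stock limits:
- 1×plums + 1×quinces + 2×grapes: weight 20, value 58
- 2×plums + 1×quinces: weight 21, value 57
Best: $58.

$58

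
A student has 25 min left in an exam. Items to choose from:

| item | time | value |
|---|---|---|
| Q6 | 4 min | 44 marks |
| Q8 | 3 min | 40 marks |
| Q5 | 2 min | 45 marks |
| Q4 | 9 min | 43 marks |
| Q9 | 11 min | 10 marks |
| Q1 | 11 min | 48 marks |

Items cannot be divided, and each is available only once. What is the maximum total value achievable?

Check high-value combinations within 25 min:
- Q6+Q8+Q5+Q1: time 4+3+2+11=20, value 44+40+45+48=177
- Q8+Q5+Q4+Q1: time 3+2+9+11=25, value 40+45+43+48=176
- Q6+Q8+Q5+Q4: time 4+3+2+9=18, value 44+40+45+43=172
Best: 177 marks.

177 marks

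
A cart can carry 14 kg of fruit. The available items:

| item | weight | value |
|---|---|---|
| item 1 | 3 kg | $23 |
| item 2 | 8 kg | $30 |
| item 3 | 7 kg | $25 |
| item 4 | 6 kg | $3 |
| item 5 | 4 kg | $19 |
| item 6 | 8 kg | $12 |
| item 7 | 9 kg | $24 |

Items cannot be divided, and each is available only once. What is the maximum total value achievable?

$67

This is a 0/1 knapsack; check combinations near the capacity.
- item 1+item 3+item 5: weight 3+7+4=14, value 23+25+19=67
- item 1+item 2: weight 3+8=11, value 23+30=53
- item 2+item 5: weight 8+4=12, value 30+19=49
- item 1+item 3: weight 3+7=10, value 23+25=48
Best: $67.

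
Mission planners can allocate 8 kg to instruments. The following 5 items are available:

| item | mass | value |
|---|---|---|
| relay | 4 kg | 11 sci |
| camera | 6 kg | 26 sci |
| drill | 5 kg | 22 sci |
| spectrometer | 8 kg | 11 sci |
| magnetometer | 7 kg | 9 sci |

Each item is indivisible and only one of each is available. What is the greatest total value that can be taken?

Check high-value combinations within 8 kg:
- camera: mass 6, value 26
- drill: mass 5, value 22
- relay: mass 4, value 11
Best: 26 sci.

26 sci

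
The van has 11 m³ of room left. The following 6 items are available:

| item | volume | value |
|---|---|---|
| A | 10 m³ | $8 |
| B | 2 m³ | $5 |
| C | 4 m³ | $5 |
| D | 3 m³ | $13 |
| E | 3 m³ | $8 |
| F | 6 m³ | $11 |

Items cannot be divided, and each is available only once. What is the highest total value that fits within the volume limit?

$29

Check high-value combinations within 11 m³:
- B+D+F: volume 2+3+6=11, value 5+13+11=29
- B+D+E: volume 2+3+3=8, value 5+13+8=26
- C+D+E: volume 4+3+3=10, value 5+13+8=26
Best: $29.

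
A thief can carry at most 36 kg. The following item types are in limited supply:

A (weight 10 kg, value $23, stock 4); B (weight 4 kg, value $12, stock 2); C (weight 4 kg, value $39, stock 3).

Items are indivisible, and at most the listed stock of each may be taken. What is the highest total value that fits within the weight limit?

$175

Best selections within weight 36 and stock limits:
- 2×A + 1×B + 3×C: weight 36, value 175
- 1×A + 2×B + 3×C: weight 30, value 164
Best: $175.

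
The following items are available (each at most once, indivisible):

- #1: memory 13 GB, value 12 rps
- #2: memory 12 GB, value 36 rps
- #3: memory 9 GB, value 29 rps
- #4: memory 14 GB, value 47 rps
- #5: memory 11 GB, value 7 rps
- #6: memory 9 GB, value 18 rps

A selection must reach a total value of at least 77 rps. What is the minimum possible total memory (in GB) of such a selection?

Subsets with value ≥ 77, sorted by total memory:
- #2+#4: memory 26, value 83
- #2+#3+#6: memory 30, value 83
- #3+#4+#6: memory 32, value 94
- #3+#4+#5: memory 34, value 83
Minimum memory: 26 GB.

26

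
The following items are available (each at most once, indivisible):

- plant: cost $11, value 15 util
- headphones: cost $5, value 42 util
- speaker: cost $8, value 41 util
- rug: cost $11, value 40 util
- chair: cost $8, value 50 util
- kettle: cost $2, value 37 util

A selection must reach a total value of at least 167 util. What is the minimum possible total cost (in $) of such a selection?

23

Subsets with value ≥ 167, sorted by total cost:
- headphones+speaker+chair+kettle: cost 23, value 170
- headphones+rug+chair+kettle: cost 26, value 169
- speaker+rug+chair+kettle: cost 29, value 168
Minimum cost: 23 $.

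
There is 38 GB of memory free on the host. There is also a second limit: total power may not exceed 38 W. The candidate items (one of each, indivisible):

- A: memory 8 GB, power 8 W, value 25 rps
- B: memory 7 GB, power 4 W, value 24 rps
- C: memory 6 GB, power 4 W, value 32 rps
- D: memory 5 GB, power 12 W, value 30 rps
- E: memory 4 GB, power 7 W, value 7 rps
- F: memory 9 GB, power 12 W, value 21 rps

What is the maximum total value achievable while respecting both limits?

Feasible sets respecting both limits:
- A+B+C+D+E: memory 30, power 35, value 118
- A+B+C+D: memory 26, power 28, value 111
- A+B+C+E+F: memory 34, power 35, value 109
Best: 118 rps.

118 rps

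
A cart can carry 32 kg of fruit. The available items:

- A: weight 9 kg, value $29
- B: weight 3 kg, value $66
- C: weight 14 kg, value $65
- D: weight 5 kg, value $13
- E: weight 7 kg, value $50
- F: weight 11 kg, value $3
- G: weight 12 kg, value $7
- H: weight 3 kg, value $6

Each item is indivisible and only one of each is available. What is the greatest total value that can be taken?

$200

Check high-value combinations within 32 kg:
- B+C+D+E+H: weight 3+14+5+7+3=32, value 66+65+13+50+6=200
- B+C+D+E: weight 3+14+5+7=29, value 66+65+13+50=194
- B+C+E+H: weight 3+14+7+3=27, value 66+65+50+6=187
- B+C+E: weight 3+14+7=24, value 66+65+50=181
- A+B+C+D: weight 9+3+14+5=31, value 29+66+65+13=173
Best: $200.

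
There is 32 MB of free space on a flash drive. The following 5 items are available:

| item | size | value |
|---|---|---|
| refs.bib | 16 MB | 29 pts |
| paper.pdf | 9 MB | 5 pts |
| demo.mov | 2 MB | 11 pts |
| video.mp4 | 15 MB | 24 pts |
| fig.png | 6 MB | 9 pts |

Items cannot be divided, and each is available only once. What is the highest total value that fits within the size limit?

This is a 0/1 knapsack; check combinations near the capacity.
- refs.bib+video.mp4: size 16+15=31, value 29+24=53
- refs.bib+demo.mov+fig.png: size 16+2+6=24, value 29+11+9=49
- paper.pdf+demo.mov+video.mp4+fig.png: size 9+2+15+6=32, value 5+11+24+9=49
- refs.bib+paper.pdf+demo.mov: size 16+9+2=27, value 29+5+11=45
Best: 53 pts.

53 pts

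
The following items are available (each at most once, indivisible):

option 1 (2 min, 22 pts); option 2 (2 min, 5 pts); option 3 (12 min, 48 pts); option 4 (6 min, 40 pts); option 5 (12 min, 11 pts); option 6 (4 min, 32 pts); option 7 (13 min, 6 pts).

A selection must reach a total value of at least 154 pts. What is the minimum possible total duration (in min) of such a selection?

38

Subsets with value ≥ 154, sorted by total duration:
- option 1+option 2+option 3+option 4+option 5+option 6: duration 38, value 158
- option 1+option 3+option 4+option 5+option 6+option 7: duration 49, value 159
- option 1+option 2+option 3+option 4+option 5+option 6+option 7: duration 51, value 164
Minimum duration: 38 min.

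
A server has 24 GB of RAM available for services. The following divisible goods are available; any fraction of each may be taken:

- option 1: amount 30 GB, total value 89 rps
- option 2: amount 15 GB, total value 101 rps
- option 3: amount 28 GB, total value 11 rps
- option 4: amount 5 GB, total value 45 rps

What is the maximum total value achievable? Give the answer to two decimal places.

157.87

Take in order of value per unit:
- option 4 (45/5 per unit): all 5 → value 45, running total 45.00
- option 2 (101/15 per unit): all 15 → value 101, running total 146.00
- option 1 (89/30 per unit): 4 of 30 → value 4×89/30 = 11.8667, running total 157.87
Total 157.87.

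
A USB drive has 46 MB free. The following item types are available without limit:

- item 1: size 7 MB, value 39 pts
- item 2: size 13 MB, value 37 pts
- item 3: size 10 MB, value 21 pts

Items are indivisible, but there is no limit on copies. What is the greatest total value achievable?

234 pts

Best value-per-unit is item 1 at 39/7, and filling with it alone uses size 6×7=42. No mix of the others beats 6×39 = 234.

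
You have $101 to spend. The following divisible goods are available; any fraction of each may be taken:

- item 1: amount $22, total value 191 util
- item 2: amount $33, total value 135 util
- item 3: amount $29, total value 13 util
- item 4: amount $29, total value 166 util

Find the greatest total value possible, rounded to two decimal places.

Take in order of value per unit:
- item 1 (191/22 per unit): all 22 → value 191, running total 191.00
- item 4 (166/29 per unit): all 29 → value 166, running total 357.00
- item 2 (135/33 per unit): all 33 → value 135, running total 492.00
- item 3 (13/29 per unit): 17 of 29 → value 17×13/29 = 7.6207, running total 499.62
Total 499.62.

499.62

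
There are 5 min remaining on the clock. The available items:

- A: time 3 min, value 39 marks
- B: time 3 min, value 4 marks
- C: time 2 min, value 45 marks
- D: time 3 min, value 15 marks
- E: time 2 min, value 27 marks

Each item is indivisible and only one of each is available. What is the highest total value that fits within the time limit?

This is a 0/1 knapsack; check combinations near the capacity.
- A+C: time 3+2=5, value 39+45=84
- C+E: time 2+2=4, value 45+27=72
- A+E: time 3+2=5, value 39+27=66
Best: 84 marks.

84 marks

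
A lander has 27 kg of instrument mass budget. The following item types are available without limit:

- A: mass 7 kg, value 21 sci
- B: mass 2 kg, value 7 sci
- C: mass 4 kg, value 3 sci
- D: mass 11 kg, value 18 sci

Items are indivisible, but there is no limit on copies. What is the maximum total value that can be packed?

Best value-per-unit is B at 7/2; filling with it alone gives 13×7 = 91.
Optimal mix: 1×A + 10×B → mass 27, value 91.

91 sci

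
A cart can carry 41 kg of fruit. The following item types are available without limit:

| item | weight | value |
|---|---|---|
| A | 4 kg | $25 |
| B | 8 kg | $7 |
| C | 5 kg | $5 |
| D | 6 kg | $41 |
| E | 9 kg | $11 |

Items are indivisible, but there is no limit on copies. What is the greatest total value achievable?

Best value-per-unit is D at 41/6; filling with it alone gives 6×41 = 246.
Optimal mix: 1×A + 6×D → weight 40, value 271.

$271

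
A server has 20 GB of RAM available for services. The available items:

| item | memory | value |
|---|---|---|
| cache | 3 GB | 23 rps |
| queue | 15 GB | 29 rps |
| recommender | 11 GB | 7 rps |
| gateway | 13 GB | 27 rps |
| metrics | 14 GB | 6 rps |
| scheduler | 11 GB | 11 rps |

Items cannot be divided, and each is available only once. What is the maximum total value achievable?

This is a 0/1 knapsack; check combinations near the capacity.
- cache+queue: memory 3+15=18, value 23+29=52
- cache+gateway: memory 3+13=16, value 23+27=50
- cache+scheduler: memory 3+11=14, value 23+11=34
Best: 52 rps.

52 rps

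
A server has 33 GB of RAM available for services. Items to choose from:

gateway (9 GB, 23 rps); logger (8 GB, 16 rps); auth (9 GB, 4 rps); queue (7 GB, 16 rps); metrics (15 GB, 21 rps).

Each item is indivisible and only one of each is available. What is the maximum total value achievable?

Check high-value combinations within 33 GB:
- gateway+queue+metrics: memory 9+7+15=31, value 23+16+21=60
- gateway+logger+metrics: memory 9+8+15=32, value 23+16+21=60
- gateway+logger+auth+queue: memory 9+8+9+7=33, value 23+16+4+16=59
- gateway+logger+queue: memory 9+8+7=24, value 23+16+16=55
Best: 60 rps.

60 rps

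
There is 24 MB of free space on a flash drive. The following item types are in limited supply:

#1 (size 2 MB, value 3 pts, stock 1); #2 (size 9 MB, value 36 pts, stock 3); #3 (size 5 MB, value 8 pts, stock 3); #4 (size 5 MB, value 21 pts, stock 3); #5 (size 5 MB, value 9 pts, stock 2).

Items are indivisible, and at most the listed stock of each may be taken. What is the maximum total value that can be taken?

Top feasible selections:
- 1×#2 + 3×#4: size 24, value 99
- 2×#2 + 1×#4: size 23, value 93
Best: 99 pts.

99 pts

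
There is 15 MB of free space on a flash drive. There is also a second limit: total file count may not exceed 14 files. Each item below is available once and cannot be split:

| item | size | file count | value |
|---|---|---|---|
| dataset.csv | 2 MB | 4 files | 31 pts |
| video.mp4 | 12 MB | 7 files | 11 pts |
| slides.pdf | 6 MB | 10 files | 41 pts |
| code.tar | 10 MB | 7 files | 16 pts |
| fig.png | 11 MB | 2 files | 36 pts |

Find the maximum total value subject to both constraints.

72 pts

Feasible sets respecting both limits:
- dataset.csv+slides.pdf: size 8, file count 14, value 72
- dataset.csv+fig.png: size 13, file count 6, value 67
- dataset.csv+code.tar: size 12, file count 11, value 47
Best: 72 pts.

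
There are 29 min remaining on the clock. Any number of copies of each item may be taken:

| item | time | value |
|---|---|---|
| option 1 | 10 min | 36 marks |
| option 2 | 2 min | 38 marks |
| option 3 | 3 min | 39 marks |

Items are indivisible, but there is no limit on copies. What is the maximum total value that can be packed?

533 marks

Best value-per-unit is option 2 at 38/2; filling with it alone gives 14×38 = 532.
Optimal mix: 13×option 2 + 1×option 3 → time 29, value 533.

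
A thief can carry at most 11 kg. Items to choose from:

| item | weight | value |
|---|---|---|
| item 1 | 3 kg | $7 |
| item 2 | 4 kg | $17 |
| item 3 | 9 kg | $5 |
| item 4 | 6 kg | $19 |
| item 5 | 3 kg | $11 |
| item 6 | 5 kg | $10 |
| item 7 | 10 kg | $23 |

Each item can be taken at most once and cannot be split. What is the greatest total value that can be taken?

Check high-value combinations within 11 kg:
- item 2+item 4: weight 4+6=10, value 17+19=36
- item 1+item 2+item 5: weight 3+4+3=10, value 7+17+11=35
- item 4+item 5: weight 6+3=9, value 19+11=30
Best: $36.

$36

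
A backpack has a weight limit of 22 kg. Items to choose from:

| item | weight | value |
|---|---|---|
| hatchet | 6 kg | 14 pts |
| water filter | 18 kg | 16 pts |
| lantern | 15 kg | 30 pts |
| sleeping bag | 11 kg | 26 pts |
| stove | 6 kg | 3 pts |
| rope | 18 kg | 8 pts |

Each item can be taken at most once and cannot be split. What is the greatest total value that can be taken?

44 pts

Check high-value combinations within 22 kg:
- hatchet+lantern: weight 6+15=21, value 14+30=44
- hatchet+sleeping bag: weight 6+11=17, value 14+26=40
- lantern+stove: weight 15+6=21, value 30+3=33
Best: 44 pts.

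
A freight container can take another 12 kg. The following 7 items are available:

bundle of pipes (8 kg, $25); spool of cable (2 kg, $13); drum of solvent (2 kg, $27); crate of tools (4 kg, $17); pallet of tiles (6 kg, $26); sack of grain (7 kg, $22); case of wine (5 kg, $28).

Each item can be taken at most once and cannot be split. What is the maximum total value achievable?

$72

Check high-value combinations within 12 kg:
- drum of solvent+crate of tools+case of wine: weight 2+4+5=11, value 27+17+28=72
- drum of solvent+crate of tools+pallet of tiles: weight 2+4+6=12, value 27+17+26=70
- spool of cable+drum of solvent+case of wine: weight 2+2+5=9, value 13+27+28=68
Best: $72.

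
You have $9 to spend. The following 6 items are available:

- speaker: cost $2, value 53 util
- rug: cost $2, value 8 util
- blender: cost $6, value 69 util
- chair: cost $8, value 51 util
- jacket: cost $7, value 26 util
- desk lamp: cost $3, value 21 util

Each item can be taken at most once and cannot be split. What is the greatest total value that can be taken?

Check high-value combinations within $9:
- speaker+blender: cost 2+6=8, value 53+69=122
- blender+desk lamp: cost 6+3=9, value 69+21=90
- speaker+rug+desk lamp: cost 2+2+3=7, value 53+8+21=82
- speaker+jacket: cost 2+7=9, value 53+26=79
- rug+blender: cost 2+6=8, value 8+69=77
Best: 122 util.

122 util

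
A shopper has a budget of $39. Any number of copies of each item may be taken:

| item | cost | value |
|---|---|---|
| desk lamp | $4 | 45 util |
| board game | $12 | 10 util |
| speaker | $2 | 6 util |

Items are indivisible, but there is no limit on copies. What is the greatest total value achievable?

Best value-per-unit is desk lamp at 45/4; filling with it alone gives 9×45 = 405.
Optimal mix: 9×desk lamp + 1×speaker → cost 38, value 411.

411 util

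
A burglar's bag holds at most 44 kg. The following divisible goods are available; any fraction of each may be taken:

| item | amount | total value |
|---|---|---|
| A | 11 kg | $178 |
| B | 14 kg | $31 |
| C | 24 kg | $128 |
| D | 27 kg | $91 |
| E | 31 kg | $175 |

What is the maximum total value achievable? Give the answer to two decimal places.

363.67

Take in order of value per unit:
- A (178/11 per unit): all 11 → value 178, running total 178.00
- E (175/31 per unit): all 31 → value 175, running total 353.00
- C (128/24 per unit): 2 of 24 → value 2×128/24 = 10.6667, running total 363.67
Total 363.67.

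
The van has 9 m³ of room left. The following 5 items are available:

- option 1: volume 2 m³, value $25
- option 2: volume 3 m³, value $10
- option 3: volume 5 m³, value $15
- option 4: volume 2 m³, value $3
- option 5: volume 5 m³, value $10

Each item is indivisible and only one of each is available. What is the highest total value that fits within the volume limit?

Check high-value combinations within 9 m³:
- option 1+option 3+option 4: volume 2+5+2=9, value 25+15+3=43
- option 1+option 3: volume 2+5=7, value 25+15=40
- option 1+option 2+option 4: volume 2+3+2=7, value 25+10+3=38
Best: $43.

$43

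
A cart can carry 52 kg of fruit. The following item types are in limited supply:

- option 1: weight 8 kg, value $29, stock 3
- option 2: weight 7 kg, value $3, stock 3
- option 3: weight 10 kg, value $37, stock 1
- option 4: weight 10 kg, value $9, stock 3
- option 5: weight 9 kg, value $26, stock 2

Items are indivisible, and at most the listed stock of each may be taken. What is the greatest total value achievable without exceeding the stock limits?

$176

Top feasible selections:
- 3×option 1 + 1×option 3 + 2×option 5: weight 52, value 176
- 3×option 1 + 1×option 2 + 1×option 3 + 1×option 5: weight 50, value 153
- 3×option 1 + 1×option 3 + 1×option 5: weight 43, value 150
Best: $176.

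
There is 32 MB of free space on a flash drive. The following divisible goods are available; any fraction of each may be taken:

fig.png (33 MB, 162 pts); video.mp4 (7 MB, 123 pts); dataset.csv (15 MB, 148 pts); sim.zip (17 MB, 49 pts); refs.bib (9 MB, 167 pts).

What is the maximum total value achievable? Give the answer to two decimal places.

442.91

Take in order of value per unit:
- refs.bib (167/9 per unit): all 9 → value 167, running total 167.00
- video.mp4 (123/7 per unit): all 7 → value 123, running total 290.00
- dataset.csv (148/15 per unit): all 15 → value 148, running total 438.00
- fig.png (162/33 per unit): 1 of 33 → value 1×162/33 = 4.9091, running total 442.91
Total 442.91.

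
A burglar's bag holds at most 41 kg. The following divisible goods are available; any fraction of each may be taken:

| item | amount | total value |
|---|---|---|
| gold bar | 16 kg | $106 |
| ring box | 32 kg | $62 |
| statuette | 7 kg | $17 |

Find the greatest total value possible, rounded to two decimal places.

157.88

Take in order of value per unit:
- gold bar (106/16 per unit): all 16 → value 106, running total 106.00
- statuette (17/7 per unit): all 7 → value 17, running total 123.00
- ring box (62/32 per unit): 18 of 32 → value 18×62/32 = 34.8750, running total 157.88
Total 157.88.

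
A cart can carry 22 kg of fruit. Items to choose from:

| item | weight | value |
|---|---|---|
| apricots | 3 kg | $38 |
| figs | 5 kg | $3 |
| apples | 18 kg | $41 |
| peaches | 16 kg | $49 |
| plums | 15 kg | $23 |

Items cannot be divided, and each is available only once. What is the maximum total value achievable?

$87

Check high-value combinations within 22 kg:
- apricots+peaches: weight 3+16=19, value 38+49=87
- apricots+apples: weight 3+18=21, value 38+41=79
- apricots+plums: weight 3+15=18, value 38+23=61
- figs+peaches: weight 5+16=21, value 3+49=52
Best: $87.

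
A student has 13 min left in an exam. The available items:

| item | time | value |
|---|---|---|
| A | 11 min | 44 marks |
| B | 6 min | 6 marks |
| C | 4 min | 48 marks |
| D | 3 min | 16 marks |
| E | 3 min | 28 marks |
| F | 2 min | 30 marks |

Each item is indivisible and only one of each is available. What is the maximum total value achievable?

Check high-value combinations within 13 min:
- C+D+E+F: time 4+3+3+2=12, value 48+16+28+30=122
- C+E+F: time 4+3+2=9, value 48+28+30=106
- C+D+F: time 4+3+2=9, value 48+16+30=94
Best: 122 marks.

122 marks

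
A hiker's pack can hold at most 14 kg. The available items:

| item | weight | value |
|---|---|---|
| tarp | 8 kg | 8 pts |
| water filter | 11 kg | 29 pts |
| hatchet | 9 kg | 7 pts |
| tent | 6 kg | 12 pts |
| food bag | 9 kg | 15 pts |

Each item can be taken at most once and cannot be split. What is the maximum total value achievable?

29 pts

Check high-value combinations within 14 kg:
- water filter: weight 11, value 29
- tarp+tent: weight 8+6=14, value 8+12=20
- food bag: weight 9, value 15
Best: 29 pts.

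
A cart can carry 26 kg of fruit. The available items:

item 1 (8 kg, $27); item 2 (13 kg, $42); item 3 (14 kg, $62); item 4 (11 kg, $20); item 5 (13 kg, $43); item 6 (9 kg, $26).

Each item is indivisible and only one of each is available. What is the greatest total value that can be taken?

This is a 0/1 knapsack; check combinations near the capacity.
- item 1+item 3: weight 8+14=22, value 27+62=89
- item 3+item 6: weight 14+9=23, value 62+26=88
- item 2+item 5: weight 13+13=26, value 42+43=85
- item 3+item 4: weight 14+11=25, value 62+20=82
- item 1+item 5: weight 8+13=21, value 27+43=70
Best: $89.

$89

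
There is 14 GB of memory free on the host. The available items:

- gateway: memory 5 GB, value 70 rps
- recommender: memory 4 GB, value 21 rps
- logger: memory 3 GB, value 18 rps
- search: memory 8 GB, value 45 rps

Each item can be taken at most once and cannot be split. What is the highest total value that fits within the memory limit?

115 rps

Check high-value combinations within 14 GB:
- gateway+search: memory 5+8=13, value 70+45=115
- gateway+recommender+logger: memory 5+4+3=12, value 70+21+18=109
- gateway+recommender: memory 5+4=9, value 70+21=91
- gateway+logger: memory 5+3=8, value 70+18=88
Best: 115 rps.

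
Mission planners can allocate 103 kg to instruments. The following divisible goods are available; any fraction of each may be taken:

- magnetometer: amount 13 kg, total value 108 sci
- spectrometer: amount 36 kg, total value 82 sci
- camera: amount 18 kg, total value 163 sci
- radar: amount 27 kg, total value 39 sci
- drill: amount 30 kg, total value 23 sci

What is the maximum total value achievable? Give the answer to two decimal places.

Take in order of value per unit:
- camera (163/18 per unit): all 18 → value 163, running total 163.00
- magnetometer (108/13 per unit): all 13 → value 108, running total 271.00
- spectrometer (82/36 per unit): all 36 → value 82, running total 353.00
- radar (39/27 per unit): all 27 → value 39, running total 392.00
- drill (23/30 per unit): 9 of 30 → value 9×23/30 = 6.9000, running total 398.90
Total 398.90.

398.90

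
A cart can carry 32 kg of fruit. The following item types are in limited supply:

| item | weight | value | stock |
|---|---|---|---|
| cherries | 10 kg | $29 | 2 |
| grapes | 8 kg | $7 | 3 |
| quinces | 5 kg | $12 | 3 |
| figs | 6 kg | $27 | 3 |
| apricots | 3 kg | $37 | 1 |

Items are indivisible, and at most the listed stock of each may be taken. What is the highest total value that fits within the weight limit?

Best selections within weight 32 and stock limits:
- 1×cherries + 3×figs + 1×apricots: weight 31, value 147
- 2×quinces + 3×figs + 1×apricots: weight 31, value 142
Best: $147.

$147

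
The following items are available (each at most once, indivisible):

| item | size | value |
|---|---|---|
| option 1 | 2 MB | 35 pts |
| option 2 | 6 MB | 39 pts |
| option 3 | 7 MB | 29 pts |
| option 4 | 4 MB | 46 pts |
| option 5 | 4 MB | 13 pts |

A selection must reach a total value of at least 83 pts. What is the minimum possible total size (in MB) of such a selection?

Subsets with value ≥ 83, sorted by total size:
- option 1+option 4+option 5: size 10, value 94
- option 2+option 4: size 10, value 85
- option 1+option 2+option 4: size 12, value 120
Minimum size: 10 MB.

10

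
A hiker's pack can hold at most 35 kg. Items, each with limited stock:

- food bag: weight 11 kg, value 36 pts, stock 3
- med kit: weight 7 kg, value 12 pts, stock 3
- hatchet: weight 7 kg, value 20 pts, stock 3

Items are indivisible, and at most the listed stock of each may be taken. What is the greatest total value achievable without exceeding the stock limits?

Best selections within weight 35 and stock limits:
- 3×food bag: weight 33, value 108
- 1×food bag + 3×hatchet: weight 32, value 96
- 2×food bag + 1×hatchet: weight 29, value 92
- 1×food bag + 1×med kit + 2×hatchet: weight 32, value 88
Best: 108 pts.

108 pts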